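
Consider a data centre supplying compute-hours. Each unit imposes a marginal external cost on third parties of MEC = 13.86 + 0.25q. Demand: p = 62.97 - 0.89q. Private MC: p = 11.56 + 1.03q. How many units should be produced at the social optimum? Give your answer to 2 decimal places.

q* = 17.30

Social marginal cost = private MC + MEC = 25.42 + 1.28q.
Set SMC = demand: 25.42 + 1.28q = 62.97 - 0.89q → q* = 17.3041.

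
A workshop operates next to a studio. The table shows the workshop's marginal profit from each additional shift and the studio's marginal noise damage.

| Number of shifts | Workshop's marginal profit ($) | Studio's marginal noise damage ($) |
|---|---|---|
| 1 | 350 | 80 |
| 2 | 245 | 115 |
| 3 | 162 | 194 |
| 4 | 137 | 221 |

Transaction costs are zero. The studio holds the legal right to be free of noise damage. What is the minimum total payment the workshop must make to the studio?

Efficient level: marginal profit ≥ marginal noise damage through level 2, so k* = 2.
With the studio holding the right, the workshop must at least compensate total damage at k*: 80 + 115 = 195.

$195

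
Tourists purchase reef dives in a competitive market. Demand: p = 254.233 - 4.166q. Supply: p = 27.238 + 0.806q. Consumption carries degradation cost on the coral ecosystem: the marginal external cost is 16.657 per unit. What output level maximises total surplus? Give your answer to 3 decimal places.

Social marginal benefit = demand − MEC = 237.576 - 4.166q.
Set SMB = MC: 237.576 - 4.166q = 27.238 + 0.806q → q* = 42.3045.

q* = 42.305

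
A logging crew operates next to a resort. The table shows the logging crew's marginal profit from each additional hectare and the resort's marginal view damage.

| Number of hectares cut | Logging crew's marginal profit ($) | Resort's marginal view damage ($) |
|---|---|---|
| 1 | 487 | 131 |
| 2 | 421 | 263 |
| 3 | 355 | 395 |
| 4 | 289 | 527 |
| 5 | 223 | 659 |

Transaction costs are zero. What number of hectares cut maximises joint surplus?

2

Bargaining reaches the level where marginal profit last exceeds marginal view damage.
That holds through level 2 (421 ≥ 263) but not at 3 (355 < 395).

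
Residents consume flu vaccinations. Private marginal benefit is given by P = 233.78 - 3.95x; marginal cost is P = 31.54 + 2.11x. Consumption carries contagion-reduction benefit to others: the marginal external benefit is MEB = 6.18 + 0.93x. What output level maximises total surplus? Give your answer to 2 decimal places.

Social marginal benefit = demand + MEB = 239.96 - 3.02x.
Set SMB = MC: 239.96 - 3.02x = 31.54 + 2.11x → x* = 40.6277.

x* = 40.63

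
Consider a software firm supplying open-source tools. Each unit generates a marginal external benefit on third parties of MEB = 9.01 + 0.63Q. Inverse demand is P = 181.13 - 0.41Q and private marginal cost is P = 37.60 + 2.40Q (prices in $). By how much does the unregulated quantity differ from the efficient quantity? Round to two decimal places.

Market equilibrium (private): 37.60 + 2.40Q = 181.13 - 0.41Q → Q_m = 51.0783.
Social marginal cost = private MC − MEB = 28.59 + 1.77Q.
Set SMC = demand: 28.59 + 1.77Q = 181.13 - 0.41Q → Q* = 69.9725.
Gap = |51.0783 − 69.9725| = 18.8942.

18.89 units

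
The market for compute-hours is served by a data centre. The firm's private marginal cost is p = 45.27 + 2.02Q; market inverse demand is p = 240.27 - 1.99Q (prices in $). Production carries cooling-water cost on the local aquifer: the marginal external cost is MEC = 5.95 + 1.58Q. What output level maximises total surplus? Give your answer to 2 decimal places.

Q* = 33.82

Social marginal cost = private MC + MEC = 51.22 + 3.60Q.
Set SMC = demand: 51.22 + 3.60Q = 240.27 - 1.99Q → Q* = 33.8193.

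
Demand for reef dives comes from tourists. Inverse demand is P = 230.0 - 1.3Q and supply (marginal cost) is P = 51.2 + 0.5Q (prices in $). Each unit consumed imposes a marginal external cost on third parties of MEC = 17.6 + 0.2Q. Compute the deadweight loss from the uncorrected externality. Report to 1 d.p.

Market equilibrium (private): 51.2 + 0.5Q = 230.0 - 1.3Q → Q_m = 99.3333.
Social marginal benefit = demand − MEC = 212.4 - 1.5Q.
Set SMB = MC: 212.4 - 1.5Q = 51.2 + 0.5Q → Q* = 80.6000.
Between Q* and Q_m the wedge MC − SMB runs linearly from 0 to MEC(Q_m), so the loss is a triangle.
DWL = ½ × 18.7333 × 37.4667 = 350.9375.

DWL = $350.9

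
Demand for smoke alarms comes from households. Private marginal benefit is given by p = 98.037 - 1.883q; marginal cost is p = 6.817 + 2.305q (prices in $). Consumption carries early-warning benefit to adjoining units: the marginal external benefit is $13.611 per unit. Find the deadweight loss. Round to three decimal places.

Market equilibrium (private): 6.817 + 2.305q = 98.037 - 1.883q → q_m = 21.7813.
Social marginal benefit = demand + MEB = 111.648 - 1.883q.
Set SMB = MC: 111.648 - 1.883q = 6.817 + 2.305q → q* = 25.0313.
Between q* and q_m the wedge SMB − MC runs linearly from 0 to MEB(q_m), so the loss is a triangle.
DWL = ½ × 3.2500 × 13.6110 = 22.1179.

DWL = $22.118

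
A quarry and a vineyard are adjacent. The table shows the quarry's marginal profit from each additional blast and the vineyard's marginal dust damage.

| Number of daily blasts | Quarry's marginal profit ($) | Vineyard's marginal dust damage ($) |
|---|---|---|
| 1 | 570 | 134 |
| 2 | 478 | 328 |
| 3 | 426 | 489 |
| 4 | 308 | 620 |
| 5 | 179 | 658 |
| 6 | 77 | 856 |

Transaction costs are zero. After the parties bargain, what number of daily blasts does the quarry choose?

2

Bargaining reaches the level where marginal profit last exceeds marginal dust damage.
That holds through level 2 (478 ≥ 328) but not at 3 (426 < 489).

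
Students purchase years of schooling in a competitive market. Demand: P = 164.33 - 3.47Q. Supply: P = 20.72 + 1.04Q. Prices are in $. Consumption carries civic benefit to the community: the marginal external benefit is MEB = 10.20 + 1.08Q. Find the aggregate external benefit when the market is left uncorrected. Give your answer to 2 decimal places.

$872.33

Market equilibrium (private): 20.72 + 1.04Q = 164.33 - 3.47Q → Q_m = 31.8426.
Total external benefit = ∫₀^{Q_m} (10.20 + 1.08Q) dQ = 10.20×31.8426 + ½×1.08×31.8426² = 872.3282.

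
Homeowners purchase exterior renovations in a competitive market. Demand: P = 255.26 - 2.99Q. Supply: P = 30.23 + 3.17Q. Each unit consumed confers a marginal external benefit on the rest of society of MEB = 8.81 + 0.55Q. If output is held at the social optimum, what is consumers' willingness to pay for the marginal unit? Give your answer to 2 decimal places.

Social marginal benefit = demand + MEB = 264.07 - 2.44Q.
Set SMB = MC: 264.07 - 2.44Q = 30.23 + 3.17Q → Q* = 41.6827.
Consumer price on the demand curve at Q*: 255.26 − 2.99×41.6827 = 130.6287.

P = 130.63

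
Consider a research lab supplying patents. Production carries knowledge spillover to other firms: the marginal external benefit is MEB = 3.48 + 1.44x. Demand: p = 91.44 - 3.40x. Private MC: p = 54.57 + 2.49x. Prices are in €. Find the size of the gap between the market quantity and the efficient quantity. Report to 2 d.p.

Market equilibrium (private): 54.57 + 2.49x = 91.44 - 3.40x → x_m = 6.2598.
Social marginal cost = private MC − MEB = 51.09 + 1.05x.
Set SMC = demand: 51.09 + 1.05x = 91.44 - 3.40x → x* = 9.0674.
Gap = |6.2598 − 9.0674| = 2.8076.

2.81 units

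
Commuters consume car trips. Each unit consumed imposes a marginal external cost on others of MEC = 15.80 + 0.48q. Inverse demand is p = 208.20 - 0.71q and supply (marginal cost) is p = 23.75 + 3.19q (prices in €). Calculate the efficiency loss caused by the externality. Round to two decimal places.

DWL = €169.22

Market equilibrium (private): 23.75 + 3.19q = 208.20 - 0.71q → q_m = 47.2949.
Social marginal benefit = demand − MEC = 192.40 - 1.19q.
Set SMB = MC: 192.40 - 1.19q = 23.75 + 3.19q → q* = 38.5046.
The loss is the area between SMB and MC from q* to q_m; with linear curves that's a triangle of height MEC(q_m).
DWL = ½ × 8.7903 × 38.5015 = 169.2199.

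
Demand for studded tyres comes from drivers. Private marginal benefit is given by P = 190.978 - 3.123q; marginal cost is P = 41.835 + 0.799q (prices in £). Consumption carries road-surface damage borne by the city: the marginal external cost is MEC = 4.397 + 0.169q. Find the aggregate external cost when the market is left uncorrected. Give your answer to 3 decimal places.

£289.399

Market equilibrium (private): 41.835 + 0.799q = 190.978 - 3.123q → q_m = 38.0273.
Total external cost = ∫₀^{q_m} (4.397 + 0.169q) dq = 4.397×38.0273 + ½×0.169×38.0273² = 289.3994.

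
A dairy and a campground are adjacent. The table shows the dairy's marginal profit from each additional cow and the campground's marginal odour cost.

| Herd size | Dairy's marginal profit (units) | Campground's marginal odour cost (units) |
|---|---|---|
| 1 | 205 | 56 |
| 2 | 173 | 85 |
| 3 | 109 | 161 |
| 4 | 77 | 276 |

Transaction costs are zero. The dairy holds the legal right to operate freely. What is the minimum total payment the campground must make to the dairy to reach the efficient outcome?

186

Left alone the dairy would choose level 4 (marginal profit stays positive).
Efficient level: k* = 2 (marginal profit ≥ marginal odour cost through 2).
The campground must at least cover the dairy's forgone profit from cutting 4→2: 109 + 77 = 186.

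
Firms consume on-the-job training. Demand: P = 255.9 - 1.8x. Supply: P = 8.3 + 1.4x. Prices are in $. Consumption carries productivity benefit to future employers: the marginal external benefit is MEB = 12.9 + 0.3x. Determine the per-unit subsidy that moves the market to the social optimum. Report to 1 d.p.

subsidy = $39.8 per unit

Social marginal benefit = demand + MEB = 268.8 - 1.5x.
Set SMB = MC: 268.8 - 1.5x = 8.3 + 1.4x → x* = 89.8276.
The Pigouvian subsidy equals MEB at x*: 12.9 + 0.3×89.8276 = 39.8483.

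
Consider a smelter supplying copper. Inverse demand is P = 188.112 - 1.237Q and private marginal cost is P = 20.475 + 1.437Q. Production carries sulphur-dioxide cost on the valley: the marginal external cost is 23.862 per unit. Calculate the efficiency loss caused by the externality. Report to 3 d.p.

Market equilibrium (private): 20.475 + 1.437Q = 188.112 - 1.237Q → Q_m = 62.6915.
Social marginal cost = private MC + MEC = 44.337 + 1.437Q.
Set SMC = demand: 44.337 + 1.437Q = 188.112 - 1.237Q → Q* = 53.7678.
The welfare-loss triangle has base |Q_m − Q*| and height MEC(Q_m) (the vertical gap between SMC and demand is zero at Q* and MEC at Q_m).
DWL = ½ × 8.9237 × 23.8620 = 106.4687.

DWL = 106.469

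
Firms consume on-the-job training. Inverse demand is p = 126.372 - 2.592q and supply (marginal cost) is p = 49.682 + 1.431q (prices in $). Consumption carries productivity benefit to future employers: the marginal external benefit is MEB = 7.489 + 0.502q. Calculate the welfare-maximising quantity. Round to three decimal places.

Social marginal benefit = demand + MEB = 133.861 - 2.090q.
Set SMB = MC: 133.861 - 2.090q = 49.682 + 1.431q → q* = 23.9077.

q* = 23.908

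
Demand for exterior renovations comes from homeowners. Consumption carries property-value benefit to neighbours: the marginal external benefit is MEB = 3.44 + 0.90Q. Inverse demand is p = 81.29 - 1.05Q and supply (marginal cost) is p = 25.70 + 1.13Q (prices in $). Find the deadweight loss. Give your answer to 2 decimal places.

DWL = $272.04

Market equilibrium (private): 25.70 + 1.13Q = 81.29 - 1.05Q → Q_m = 25.5000.
Social marginal benefit = demand + MEB = 84.73 - 0.15Q.
Set SMB = MC: 84.73 - 0.15Q = 25.70 + 1.13Q → Q* = 46.1172.
Height of the DWL triangle at Q_m is SMB(Q_m) − MC(Q_m) = MEB(Q_m) = 26.3900.
DWL = ½ × 20.6172 × 26.3900 = 272.0440.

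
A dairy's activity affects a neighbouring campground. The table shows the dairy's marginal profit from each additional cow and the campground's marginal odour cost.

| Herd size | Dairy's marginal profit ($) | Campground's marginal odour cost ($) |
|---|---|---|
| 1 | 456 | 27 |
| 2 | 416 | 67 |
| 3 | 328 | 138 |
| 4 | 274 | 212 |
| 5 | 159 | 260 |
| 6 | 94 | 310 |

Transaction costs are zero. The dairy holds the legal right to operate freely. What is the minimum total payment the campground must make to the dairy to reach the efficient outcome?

$253

Left alone the dairy would choose level 6 (marginal profit stays positive).
Efficient level: k* = 4 (marginal profit ≥ marginal odour cost through 4).
The campground must at least cover the dairy's forgone profit from cutting 6→4: 159 + 94 = 253.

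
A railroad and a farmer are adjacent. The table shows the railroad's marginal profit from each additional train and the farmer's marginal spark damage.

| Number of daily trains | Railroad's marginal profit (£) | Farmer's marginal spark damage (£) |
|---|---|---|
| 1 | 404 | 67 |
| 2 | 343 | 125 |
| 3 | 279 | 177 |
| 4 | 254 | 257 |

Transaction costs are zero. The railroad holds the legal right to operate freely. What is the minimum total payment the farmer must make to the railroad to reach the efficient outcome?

Left alone the railroad would choose level 4 (marginal profit stays positive).
Efficient level: k* = 3 (marginal profit ≥ marginal spark damage through 3).
The farmer must at least cover the railroad's forgone profit from cutting 4→3: 254 = 254.

£254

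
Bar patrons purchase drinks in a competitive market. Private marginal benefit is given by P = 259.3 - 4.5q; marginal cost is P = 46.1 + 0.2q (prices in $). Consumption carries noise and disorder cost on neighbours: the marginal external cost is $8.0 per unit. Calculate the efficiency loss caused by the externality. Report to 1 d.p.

DWL = $6.8

Market equilibrium (private): 46.1 + 0.2q = 259.3 - 4.5q → q_m = 45.3617.
Social marginal benefit = demand − MEC = 251.3 - 4.5q.
Set SMB = MC: 251.3 - 4.5q = 46.1 + 0.2q → q* = 43.6596.
Between q* and q_m the wedge MC − SMB runs linearly from 0 to MEC(q_m), so the loss is a triangle.
DWL = ½ × 1.7021 × 8.0000 = 6.8084.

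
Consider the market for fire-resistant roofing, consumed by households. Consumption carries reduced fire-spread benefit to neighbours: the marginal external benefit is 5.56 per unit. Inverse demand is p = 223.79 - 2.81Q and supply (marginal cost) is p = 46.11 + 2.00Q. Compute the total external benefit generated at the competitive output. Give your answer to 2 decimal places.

Market equilibrium (private): 46.11 + 2.00Q = 223.79 - 2.81Q → Q_m = 36.9397.
Total external benefit = MEB × Q_m = 5.56 × 36.9397 = 205.3847.

205.38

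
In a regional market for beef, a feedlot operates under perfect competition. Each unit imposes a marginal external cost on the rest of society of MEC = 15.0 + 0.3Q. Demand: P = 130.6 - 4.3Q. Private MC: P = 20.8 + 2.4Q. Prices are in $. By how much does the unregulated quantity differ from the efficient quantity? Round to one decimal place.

2.8 units

Market equilibrium (private): 20.8 + 2.4Q = 130.6 - 4.3Q → Q_m = 16.3881.
Social marginal cost = private MC + MEC = 35.8 + 2.7Q.
Set SMC = demand: 35.8 + 2.7Q = 130.6 - 4.3Q → Q* = 13.5429.
Gap = |16.3881 − 13.5429| = 2.8452.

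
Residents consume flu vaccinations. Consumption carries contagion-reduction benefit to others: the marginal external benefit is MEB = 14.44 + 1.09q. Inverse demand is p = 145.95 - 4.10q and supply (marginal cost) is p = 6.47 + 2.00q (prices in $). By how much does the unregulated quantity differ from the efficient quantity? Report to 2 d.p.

7.86 units

Market equilibrium (private): 6.47 + 2.00q = 145.95 - 4.10q → q_m = 22.8656.
Social marginal benefit = demand + MEB = 160.39 - 3.01q.
Set SMB = MC: 160.39 - 3.01q = 6.47 + 2.00q → q* = 30.7226.
Gap = |22.8656 − 30.7226| = 7.8570.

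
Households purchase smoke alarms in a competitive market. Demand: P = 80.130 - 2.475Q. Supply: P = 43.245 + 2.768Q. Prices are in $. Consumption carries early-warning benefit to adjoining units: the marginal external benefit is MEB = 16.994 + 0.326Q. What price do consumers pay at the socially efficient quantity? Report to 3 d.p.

Social marginal benefit = demand + MEB = 97.124 - 2.149Q.
Set SMB = MC: 97.124 - 2.149Q = 43.245 + 2.768Q → Q* = 10.9577.
Consumer price on the demand curve at Q*: 80.130 − 2.475×10.9577 = 53.0097.

P = $53.010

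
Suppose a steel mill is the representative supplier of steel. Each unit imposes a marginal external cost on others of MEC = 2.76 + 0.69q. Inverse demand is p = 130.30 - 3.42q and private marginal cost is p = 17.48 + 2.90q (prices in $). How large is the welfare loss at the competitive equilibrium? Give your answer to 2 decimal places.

DWL = $16.21

Market equilibrium (private): 17.48 + 2.90q = 130.30 - 3.42q → q_m = 17.8513.
Social marginal cost = private MC + MEC = 20.24 + 3.59q.
Set SMC = demand: 20.24 + 3.59q = 130.30 - 3.42q → q* = 15.7004.
The welfare-loss triangle has base |q_m − q*| and height MEC(q_m) (the vertical gap between SMC and demand is zero at q* and MEC at q_m).
DWL = ½ × 2.1509 × 15.0774 = 16.2150.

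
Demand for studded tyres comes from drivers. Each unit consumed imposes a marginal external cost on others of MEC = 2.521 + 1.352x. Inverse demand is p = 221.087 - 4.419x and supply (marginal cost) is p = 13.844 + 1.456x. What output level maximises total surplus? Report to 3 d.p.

x* = 28.327

Social marginal benefit = demand − MEC = 218.566 - 5.771x.
Set SMB = MC: 218.566 - 5.771x = 13.844 + 1.456x → x* = 28.3274.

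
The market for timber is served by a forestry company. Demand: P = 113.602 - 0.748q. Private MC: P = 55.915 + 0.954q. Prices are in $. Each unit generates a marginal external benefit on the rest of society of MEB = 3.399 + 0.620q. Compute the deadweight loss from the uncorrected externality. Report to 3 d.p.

Market equilibrium (private): 55.915 + 0.954q = 113.602 - 0.748q → q_m = 33.8937.
Social marginal cost = private MC − MEB = 52.516 + 0.334q.
Set SMC = demand: 52.516 + 0.334q = 113.602 - 0.748q → q* = 56.4566.
The loss is the area between SMC and demand from q* to q_m; with linear curves that's a triangle of height MEB(q_m).
DWL = ½ × 22.5629 × 24.4131 = 275.4152.

DWL = $275.415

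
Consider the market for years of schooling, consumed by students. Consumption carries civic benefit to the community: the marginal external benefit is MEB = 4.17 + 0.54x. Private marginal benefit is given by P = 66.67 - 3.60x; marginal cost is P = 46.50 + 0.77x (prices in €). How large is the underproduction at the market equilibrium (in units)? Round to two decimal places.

Market equilibrium (private): 46.50 + 0.77x = 66.67 - 3.60x → x_m = 4.6156.
Social marginal benefit = demand + MEB = 70.84 - 3.06x.
Set SMB = MC: 70.84 - 3.06x = 46.50 + 0.77x → x* = 6.3551.
Gap = |4.6156 − 6.3551| = 1.7395.

1.74 units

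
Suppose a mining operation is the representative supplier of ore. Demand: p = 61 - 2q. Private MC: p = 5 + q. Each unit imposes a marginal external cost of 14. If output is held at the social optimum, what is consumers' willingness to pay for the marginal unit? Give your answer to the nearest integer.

Social marginal cost = private MC + MEC = 19 + q.
Set SMC = demand: 19 + q = 61 - 2q → q* = 14.0000.
Consumer price on the demand curve at q*: 61 − 2×14.0000 = 33.0000.

P = 33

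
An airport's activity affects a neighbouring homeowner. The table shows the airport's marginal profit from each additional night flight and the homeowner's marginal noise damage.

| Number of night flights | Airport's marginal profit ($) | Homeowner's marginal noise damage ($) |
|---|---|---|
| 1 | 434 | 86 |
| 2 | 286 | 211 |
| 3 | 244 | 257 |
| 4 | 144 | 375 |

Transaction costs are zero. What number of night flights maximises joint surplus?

2

Bargaining reaches the level where marginal profit last exceeds marginal noise damage.
That holds through level 2 (286 ≥ 211) but not at 3 (244 < 257).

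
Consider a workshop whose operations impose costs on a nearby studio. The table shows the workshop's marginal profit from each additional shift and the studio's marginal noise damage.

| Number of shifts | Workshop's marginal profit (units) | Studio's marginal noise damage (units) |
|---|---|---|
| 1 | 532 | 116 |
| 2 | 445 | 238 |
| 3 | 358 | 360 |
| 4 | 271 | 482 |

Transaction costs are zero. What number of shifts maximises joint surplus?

Bargaining reaches the level where marginal profit last exceeds marginal noise damage.
That holds through level 2 (445 ≥ 238) but not at 3 (358 < 360).

2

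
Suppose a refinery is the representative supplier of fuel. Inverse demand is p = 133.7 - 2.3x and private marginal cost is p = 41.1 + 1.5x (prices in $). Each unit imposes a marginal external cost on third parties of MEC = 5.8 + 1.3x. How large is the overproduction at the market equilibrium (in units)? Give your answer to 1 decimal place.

7.3 units

Market equilibrium (private): 41.1 + 1.5x = 133.7 - 2.3x → x_m = 24.3684.
Social marginal cost = private MC + MEC = 46.9 + 2.8x.
Set SMC = demand: 46.9 + 2.8x = 133.7 - 2.3x → x* = 17.0196.
Gap = |24.3684 − 17.0196| = 7.3488.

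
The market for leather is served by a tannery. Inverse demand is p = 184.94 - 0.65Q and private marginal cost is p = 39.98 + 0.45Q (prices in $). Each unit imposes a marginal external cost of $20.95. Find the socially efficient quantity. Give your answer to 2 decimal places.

Q* = 112.74

Social marginal cost = private MC + MEC = 60.93 + 0.45Q.
Set SMC = demand: 60.93 + 0.45Q = 184.94 - 0.65Q → Q* = 112.7364.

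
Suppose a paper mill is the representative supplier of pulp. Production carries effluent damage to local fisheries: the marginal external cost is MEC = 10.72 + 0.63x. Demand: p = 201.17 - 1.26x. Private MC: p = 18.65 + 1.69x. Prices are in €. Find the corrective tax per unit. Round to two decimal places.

tax = €40.95 per unit

Social marginal cost = private MC + MEC = 29.37 + 2.32x.
Set SMC = demand: 29.37 + 2.32x = 201.17 - 1.26x → x* = 47.9888.
The Pigouvian tax equals MEC at x*: 10.72 + 0.63×47.9888 = 40.9529.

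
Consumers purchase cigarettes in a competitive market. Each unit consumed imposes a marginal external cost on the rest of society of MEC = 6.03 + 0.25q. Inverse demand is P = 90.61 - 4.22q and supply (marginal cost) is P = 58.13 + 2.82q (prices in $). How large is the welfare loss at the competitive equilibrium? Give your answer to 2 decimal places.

DWL = $3.54

Market equilibrium (private): 58.13 + 2.82q = 90.61 - 4.22q → q_m = 4.6136.
Social marginal benefit = demand − MEC = 84.58 - 4.47q.
Set SMB = MC: 84.58 - 4.47q = 58.13 + 2.82q → q* = 3.6283.
Height of the DWL triangle at q_m is MC(q_m) − SMB(q_m) = MEC(q_m) = 7.1834.
DWL = ½ × 0.9853 × 7.1834 = 3.5389.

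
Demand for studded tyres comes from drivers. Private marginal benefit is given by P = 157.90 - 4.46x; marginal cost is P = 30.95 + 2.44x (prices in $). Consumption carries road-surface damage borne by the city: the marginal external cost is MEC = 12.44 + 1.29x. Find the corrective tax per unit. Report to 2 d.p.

Social marginal benefit = demand − MEC = 145.46 - 5.75x.
Set SMB = MC: 145.46 - 5.75x = 30.95 + 2.44x → x* = 13.9817.
The Pigouvian tax equals MEC at x*: 12.44 + 1.29×13.9817 = 30.4764.

tax = $30.48 per unit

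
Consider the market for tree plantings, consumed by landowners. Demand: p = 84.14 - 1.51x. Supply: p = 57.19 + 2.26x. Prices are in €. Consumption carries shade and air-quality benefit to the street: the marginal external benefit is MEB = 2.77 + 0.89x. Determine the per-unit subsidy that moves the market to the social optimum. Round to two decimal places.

Social marginal benefit = demand + MEB = 86.91 - 0.62x.
Set SMB = MC: 86.91 - 0.62x = 57.19 + 2.26x → x* = 10.3194.
The Pigouvian subsidy equals MEB at x*: 2.77 + 0.89×10.3194 = 11.9543.

subsidy = €11.95 per unit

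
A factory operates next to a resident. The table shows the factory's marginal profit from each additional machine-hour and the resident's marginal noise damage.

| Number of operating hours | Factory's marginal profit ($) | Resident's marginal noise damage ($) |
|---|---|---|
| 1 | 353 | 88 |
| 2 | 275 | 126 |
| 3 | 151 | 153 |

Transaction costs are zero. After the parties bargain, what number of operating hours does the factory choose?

Bargaining reaches the level where marginal profit last exceeds marginal noise damage.
That holds through level 2 (275 ≥ 126) but not at 3 (151 < 153).

2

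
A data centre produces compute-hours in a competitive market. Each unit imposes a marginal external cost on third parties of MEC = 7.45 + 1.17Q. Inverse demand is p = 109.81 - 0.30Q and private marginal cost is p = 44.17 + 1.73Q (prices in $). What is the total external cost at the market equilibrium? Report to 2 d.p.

Market equilibrium (private): 44.17 + 1.73Q = 109.81 - 0.30Q → Q_m = 32.3350.
Total external cost = ∫₀^{Q_m} (7.45 + 1.17Q) dQ = 7.45×32.3350 + ½×1.17×32.3350² = 852.5438.

$852.54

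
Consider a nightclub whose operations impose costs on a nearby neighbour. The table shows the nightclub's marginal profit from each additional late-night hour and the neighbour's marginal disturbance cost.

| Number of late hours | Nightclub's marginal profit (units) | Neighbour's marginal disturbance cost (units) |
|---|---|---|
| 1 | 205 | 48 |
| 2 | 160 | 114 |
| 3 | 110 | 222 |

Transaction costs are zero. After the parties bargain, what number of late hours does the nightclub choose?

2

Bargaining reaches the level where marginal profit last exceeds marginal disturbance cost.
That holds through level 2 (160 ≥ 114) but not at 3 (110 < 222).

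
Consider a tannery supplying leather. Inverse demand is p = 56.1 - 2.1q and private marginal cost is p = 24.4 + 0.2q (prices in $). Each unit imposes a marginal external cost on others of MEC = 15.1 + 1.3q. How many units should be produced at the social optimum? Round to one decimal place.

q* = 4.6

Social marginal cost = private MC + MEC = 39.5 + 1.5q.
Set SMC = demand: 39.5 + 1.5q = 56.1 - 2.1q → q* = 4.6111.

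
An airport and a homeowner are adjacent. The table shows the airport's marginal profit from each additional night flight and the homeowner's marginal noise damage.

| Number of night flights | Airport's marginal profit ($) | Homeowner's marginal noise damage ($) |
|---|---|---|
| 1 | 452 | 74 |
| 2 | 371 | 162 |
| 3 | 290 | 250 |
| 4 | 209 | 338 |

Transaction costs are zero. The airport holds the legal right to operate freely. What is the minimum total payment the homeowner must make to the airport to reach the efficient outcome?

Left alone the airport would choose level 4 (marginal profit stays positive).
Efficient level: k* = 3 (marginal profit ≥ marginal noise damage through 3).
The homeowner must at least cover the airport's forgone profit from cutting 4→3: 209 = 209.

$209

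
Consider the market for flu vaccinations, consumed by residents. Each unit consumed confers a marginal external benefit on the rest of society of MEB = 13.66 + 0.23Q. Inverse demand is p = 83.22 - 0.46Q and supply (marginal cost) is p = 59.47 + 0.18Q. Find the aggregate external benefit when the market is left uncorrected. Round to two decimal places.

Market equilibrium (private): 59.47 + 0.18Q = 83.22 - 0.46Q → Q_m = 37.1094.
Total external benefit = ∫₀^{Q_m} (13.66 + 0.23Q) dQ = 13.66×37.1094 + ½×0.23×37.1094² = 665.2818.

665.28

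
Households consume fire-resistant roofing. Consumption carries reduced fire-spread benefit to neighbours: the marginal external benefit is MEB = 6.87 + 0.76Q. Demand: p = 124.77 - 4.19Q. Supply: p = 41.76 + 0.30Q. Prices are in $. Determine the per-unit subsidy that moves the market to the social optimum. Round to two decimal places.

subsidy = $25.18 per unit

Social marginal benefit = demand + MEB = 131.64 - 3.43Q.
Set SMB = MC: 131.64 - 3.43Q = 41.76 + 0.30Q → Q* = 24.0965.
The Pigouvian subsidy equals MEB at Q*: 6.87 + 0.76×24.0965 = 25.1833.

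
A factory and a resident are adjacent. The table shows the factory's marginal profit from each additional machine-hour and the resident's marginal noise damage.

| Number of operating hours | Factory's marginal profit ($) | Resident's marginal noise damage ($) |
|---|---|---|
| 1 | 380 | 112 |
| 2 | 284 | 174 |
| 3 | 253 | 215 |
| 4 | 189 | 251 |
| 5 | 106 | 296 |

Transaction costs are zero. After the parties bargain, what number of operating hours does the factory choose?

Bargaining reaches the level where marginal profit last exceeds marginal noise damage.
That holds through level 3 (253 ≥ 215) but not at 4 (189 < 251).

3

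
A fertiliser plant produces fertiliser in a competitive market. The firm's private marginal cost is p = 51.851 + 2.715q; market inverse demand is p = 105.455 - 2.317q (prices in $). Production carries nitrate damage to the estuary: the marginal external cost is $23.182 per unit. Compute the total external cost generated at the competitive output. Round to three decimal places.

$246.949

Market equilibrium (private): 51.851 + 2.715q = 105.455 - 2.317q → q_m = 10.6526.
Total external cost = MEC × q_m = 23.182 × 10.6526 = 246.9486.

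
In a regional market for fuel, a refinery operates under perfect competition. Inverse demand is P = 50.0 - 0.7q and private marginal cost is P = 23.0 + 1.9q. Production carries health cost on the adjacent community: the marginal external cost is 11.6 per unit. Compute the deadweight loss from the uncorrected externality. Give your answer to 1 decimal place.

DWL = 25.9

Market equilibrium (private): 23.0 + 1.9q = 50.0 - 0.7q → q_m = 10.3846.
Social marginal cost = private MC + MEC = 34.6 + 1.9q.
Set SMC = demand: 34.6 + 1.9q = 50.0 - 0.7q → q* = 5.9231.
The loss is the area between SMC and demand from q* to q_m; with linear curves that's a triangle of height MEC(q_m).
DWL = ½ × 4.4615 × 11.6000 = 25.8767.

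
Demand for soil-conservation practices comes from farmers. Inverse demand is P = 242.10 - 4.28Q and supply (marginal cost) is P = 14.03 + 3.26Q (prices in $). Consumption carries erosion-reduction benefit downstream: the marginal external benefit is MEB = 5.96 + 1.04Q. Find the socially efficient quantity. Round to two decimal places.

Social marginal benefit = demand + MEB = 248.06 - 3.24Q.
Set SMB = MC: 248.06 - 3.24Q = 14.03 + 3.26Q → Q* = 36.0046.

Q* = 36.00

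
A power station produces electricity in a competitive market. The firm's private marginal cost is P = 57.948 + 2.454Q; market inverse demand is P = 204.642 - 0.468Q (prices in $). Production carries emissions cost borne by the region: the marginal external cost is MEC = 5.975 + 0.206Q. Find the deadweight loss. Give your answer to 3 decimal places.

DWL = $42.558

Market equilibrium (private): 57.948 + 2.454Q = 204.642 - 0.468Q → Q_m = 50.2033.
Social marginal cost = private MC + MEC = 63.923 + 2.660Q.
Set SMC = demand: 63.923 + 2.660Q = 204.642 - 0.468Q → Q* = 44.9869.
The loss is the area between SMC and demand from Q* to Q_m; with linear curves that's a triangle of height MEC(Q_m).
DWL = ½ × 5.2164 × 16.3169 = 42.5577.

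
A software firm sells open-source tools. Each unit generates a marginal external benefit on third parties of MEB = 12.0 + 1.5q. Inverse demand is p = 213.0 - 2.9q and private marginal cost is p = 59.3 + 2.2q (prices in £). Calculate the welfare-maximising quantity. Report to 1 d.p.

q* = 46.0

Social marginal cost = private MC − MEB = 47.3 + 0.7q.
Set SMC = demand: 47.3 + 0.7q = 213.0 - 2.9q → q* = 46.0278.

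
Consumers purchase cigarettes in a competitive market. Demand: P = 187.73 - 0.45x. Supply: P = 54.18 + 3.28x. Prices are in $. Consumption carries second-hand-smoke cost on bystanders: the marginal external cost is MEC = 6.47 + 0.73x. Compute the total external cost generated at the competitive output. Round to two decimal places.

$699.56

Market equilibrium (private): 54.18 + 3.28x = 187.73 - 0.45x → x_m = 35.8043.
Total external cost = ∫₀^{x_m} (6.47 + 0.73x) dx = 6.47×35.8043 + ½×0.73×35.8043² = 699.5648.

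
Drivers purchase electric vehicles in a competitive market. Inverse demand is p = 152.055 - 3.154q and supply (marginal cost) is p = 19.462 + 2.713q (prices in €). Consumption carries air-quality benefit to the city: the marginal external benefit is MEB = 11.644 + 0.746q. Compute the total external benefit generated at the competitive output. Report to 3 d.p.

Market equilibrium (private): 19.462 + 2.713q = 152.055 - 3.154q → q_m = 22.5998.
Total external benefit = ∫₀^{q_m} (11.644 + 0.746q) dq = 11.644×22.5998 + ½×0.746×22.5998² = 453.6622.

€453.662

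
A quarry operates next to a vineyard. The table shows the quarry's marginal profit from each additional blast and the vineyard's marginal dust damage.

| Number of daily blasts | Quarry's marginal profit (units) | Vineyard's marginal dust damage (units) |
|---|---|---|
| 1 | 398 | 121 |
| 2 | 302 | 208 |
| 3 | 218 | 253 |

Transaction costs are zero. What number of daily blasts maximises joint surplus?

Bargaining reaches the level where marginal profit last exceeds marginal dust damage.
That holds through level 2 (302 ≥ 208) but not at 3 (218 < 253).

2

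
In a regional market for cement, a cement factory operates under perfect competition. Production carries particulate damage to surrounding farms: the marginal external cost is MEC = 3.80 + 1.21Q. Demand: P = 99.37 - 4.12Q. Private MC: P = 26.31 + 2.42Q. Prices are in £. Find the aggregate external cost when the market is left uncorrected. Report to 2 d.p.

£117.95

Market equilibrium (private): 26.31 + 2.42Q = 99.37 - 4.12Q → Q_m = 11.1713.
Total external cost = ∫₀^{Q_m} (3.80 + 1.21Q) dQ = 3.80×11.1713 + ½×1.21×11.1713² = 117.9537.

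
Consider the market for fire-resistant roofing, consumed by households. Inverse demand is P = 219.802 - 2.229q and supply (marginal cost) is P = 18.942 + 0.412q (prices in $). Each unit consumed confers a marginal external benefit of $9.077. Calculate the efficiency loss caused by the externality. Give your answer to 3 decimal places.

DWL = $15.599

Market equilibrium (private): 18.942 + 0.412q = 219.802 - 2.229q → q_m = 76.0545.
Social marginal benefit = demand + MEB = 228.879 - 2.229q.
Set SMB = MC: 228.879 - 2.229q = 18.942 + 0.412q → q* = 79.4915.
The loss is the area between SMB and MC from q* to q_m; with linear curves that's a triangle of height MEB(q_m).
DWL = ½ × 3.4370 × 9.0770 = 15.5988.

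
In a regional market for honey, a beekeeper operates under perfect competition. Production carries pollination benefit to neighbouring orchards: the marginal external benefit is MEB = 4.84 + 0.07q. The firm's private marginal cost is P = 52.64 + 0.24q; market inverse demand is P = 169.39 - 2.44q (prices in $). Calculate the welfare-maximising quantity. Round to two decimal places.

q* = 46.59

Social marginal cost = private MC − MEB = 47.80 + 0.17q.
Set SMC = demand: 47.80 + 0.17q = 169.39 - 2.44q → q* = 46.5862.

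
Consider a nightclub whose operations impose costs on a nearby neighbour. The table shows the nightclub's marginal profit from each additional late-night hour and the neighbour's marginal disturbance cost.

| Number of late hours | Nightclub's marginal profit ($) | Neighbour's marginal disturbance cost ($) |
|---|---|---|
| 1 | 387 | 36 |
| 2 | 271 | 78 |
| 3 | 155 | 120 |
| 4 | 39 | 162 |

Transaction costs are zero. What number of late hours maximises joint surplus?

3

Bargaining reaches the level where marginal profit last exceeds marginal disturbance cost.
That holds through level 3 (155 ≥ 120) but not at 4 (39 < 162).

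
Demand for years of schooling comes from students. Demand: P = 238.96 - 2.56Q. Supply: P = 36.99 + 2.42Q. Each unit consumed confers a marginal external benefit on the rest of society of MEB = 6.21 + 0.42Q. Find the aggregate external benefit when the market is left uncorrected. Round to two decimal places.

597.26

Market equilibrium (private): 36.99 + 2.42Q = 238.96 - 2.56Q → Q_m = 40.5562.
Total external benefit = ∫₀^{Q_m} (6.21 + 0.42Q) dQ = 6.21×40.5562 + ½×0.42×40.5562² = 597.2631.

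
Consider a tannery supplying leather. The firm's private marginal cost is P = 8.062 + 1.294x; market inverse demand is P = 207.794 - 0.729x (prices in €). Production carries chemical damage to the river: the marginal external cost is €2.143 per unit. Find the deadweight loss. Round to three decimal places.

Market equilibrium (private): 8.062 + 1.294x = 207.794 - 0.729x → x_m = 98.7306.
Social marginal cost = private MC + MEC = 10.205 + 1.294x.
Set SMC = demand: 10.205 + 1.294x = 207.794 - 0.729x → x* = 97.6713.
Height of the DWL triangle at x_m is SMC(x_m) − demand(x_m) = MEC(x_m) = 2.1430.
DWL = ½ × 1.0593 × 2.1430 = 1.1350.

DWL = €1.135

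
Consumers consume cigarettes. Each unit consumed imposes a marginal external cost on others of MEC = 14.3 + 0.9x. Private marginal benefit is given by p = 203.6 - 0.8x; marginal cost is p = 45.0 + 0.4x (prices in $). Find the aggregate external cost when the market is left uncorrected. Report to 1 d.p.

Market equilibrium (private): 45.0 + 0.4x = 203.6 - 0.8x → x_m = 132.1667.
Total external cost = ∫₀^{x_m} (14.3 + 0.9x) dx = 14.3×132.1667 + ½×0.9×132.1667² = 9750.6003.

$9750.6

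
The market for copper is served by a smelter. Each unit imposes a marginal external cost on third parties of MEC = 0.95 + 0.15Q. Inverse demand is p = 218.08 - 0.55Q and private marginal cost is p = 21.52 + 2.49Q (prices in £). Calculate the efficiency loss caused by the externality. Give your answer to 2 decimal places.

Market equilibrium (private): 21.52 + 2.49Q = 218.08 - 0.55Q → Q_m = 64.6579.
Social marginal cost = private MC + MEC = 22.47 + 2.64Q.
Set SMC = demand: 22.47 + 2.64Q = 218.08 - 0.55Q → Q* = 61.3197.
The loss is the area between SMC and demand from Q* to Q_m; with linear curves that's a triangle of height MEC(Q_m).
DWL = ½ × 3.3382 × 10.6487 = 17.7737.

DWL = £17.77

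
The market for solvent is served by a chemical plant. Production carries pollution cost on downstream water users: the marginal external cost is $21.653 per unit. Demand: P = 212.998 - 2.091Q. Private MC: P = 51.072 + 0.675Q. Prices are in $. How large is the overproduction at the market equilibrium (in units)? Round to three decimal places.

7.828 units

Market equilibrium (private): 51.072 + 0.675Q = 212.998 - 2.091Q → Q_m = 58.5416.
Social marginal cost = private MC + MEC = 72.725 + 0.675Q.
Set SMC = demand: 72.725 + 0.675Q = 212.998 - 2.091Q → Q* = 50.7133.
Gap = |58.5416 − 50.7133| = 7.8283.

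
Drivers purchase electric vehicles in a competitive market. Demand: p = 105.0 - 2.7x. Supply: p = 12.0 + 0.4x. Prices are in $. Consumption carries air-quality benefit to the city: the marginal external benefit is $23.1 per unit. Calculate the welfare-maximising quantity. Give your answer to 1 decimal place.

Social marginal benefit = demand + MEB = 128.1 - 2.7x.
Set SMB = MC: 128.1 - 2.7x = 12.0 + 0.4x → x* = 37.4516.

x* = 37.5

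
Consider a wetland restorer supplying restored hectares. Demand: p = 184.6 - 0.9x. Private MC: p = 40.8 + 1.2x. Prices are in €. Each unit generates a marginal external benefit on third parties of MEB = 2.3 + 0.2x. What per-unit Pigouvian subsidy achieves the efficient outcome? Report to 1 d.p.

subsidy = €17.7 per unit

Social marginal cost = private MC − MEB = 38.5 + x.
Set SMC = demand: 38.5 + x = 184.6 - 0.9x → x* = 76.8947.
The Pigouvian subsidy equals MEB at x*: 2.3 + 0.2×76.8947 = 17.6789.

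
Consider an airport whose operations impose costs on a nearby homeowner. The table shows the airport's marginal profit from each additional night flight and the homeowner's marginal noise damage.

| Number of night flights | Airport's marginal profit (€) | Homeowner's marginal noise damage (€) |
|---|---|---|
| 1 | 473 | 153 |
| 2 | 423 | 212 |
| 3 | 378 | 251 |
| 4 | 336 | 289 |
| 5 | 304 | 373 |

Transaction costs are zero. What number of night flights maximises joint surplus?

Bargaining reaches the level where marginal profit last exceeds marginal noise damage.
That holds through level 4 (336 ≥ 289) but not at 5 (304 < 373).

4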